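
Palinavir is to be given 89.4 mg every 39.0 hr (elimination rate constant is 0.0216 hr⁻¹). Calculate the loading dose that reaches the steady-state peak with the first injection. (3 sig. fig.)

157 mg

Accumulation ratio R = 1 / (1 − e^(−kτ)) = 1 / (1 − e^(−0.02160×39.0)) = 1 / (1 − 0.4307) = 1.756
Loading dose = maintenance dose × R = 89.4 × 1.756 ≈ 157 mg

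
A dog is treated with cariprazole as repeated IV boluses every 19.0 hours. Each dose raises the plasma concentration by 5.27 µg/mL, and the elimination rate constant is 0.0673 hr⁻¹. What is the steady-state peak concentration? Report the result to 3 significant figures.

7.30 µg/mL

Fraction remaining after one interval: e^(−kτ) = e^(−0.06730 × 19.0) = 0.2784
R = 1 / (1 − 0.2784) = 1.386
Css,max = 5.27 × 1.386 ≈ 7.30 µg/mL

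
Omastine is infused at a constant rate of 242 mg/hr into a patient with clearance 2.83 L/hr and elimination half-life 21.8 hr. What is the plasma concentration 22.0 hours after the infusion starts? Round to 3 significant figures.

Css = rate / CL = 242 / 2.83 = 85.51 µg/mL
k = ln 2 / 21.8 = 0.03180 hr⁻¹
C(t) = Css (1 − e^(−kt)) = 85.51 × (1 − e^(−0.6995)) = 85.51 × 0.5032 ≈ 43.0 µg/mL

43.0 µg/mL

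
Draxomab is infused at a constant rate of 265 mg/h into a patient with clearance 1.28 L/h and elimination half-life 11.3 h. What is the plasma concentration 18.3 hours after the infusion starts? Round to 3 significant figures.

Css = rate / CL = 265 / 1.28 = 207.0 mg/L
k = ln 2 / 11.3 = 0.06134 h⁻¹
C(t) = Css (1 − e^(−kt)) = 207.0 × (1 − e^(−1.123)) = 207.0 × 0.6745 ≈ 140 mg/L

140 mg/L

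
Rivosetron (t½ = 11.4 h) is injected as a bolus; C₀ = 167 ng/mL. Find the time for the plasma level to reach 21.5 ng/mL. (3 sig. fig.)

33.7 hours

k = ln 2 / 11.4 = 0.06080 h⁻¹
C(t) = C₀ e^(−kt)  ⇒  t = ln(C₀/C) / k
t = ln(167/21.5) / 0.06080 = 2.050 / 0.06080 ≈ 33.7 hours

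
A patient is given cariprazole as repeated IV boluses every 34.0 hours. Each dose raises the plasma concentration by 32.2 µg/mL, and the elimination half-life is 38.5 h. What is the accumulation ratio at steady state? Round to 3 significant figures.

k = ln 2 / 38.5 = 0.01800 h⁻¹
Fraction remaining after one interval: e^(−kτ) = e^(−0.01800 × 34.0) = 0.5422
R = 1 / (1 − 0.5422) = 1 / 0.4578 ≈ 2.18

2.18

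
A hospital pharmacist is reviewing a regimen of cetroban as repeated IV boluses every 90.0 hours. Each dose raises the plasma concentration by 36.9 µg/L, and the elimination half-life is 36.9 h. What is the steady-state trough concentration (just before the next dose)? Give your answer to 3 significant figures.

8.34 µg/L

k = ln 2 / 36.9 = 0.01878 h⁻¹
Fraction remaining after one interval: e^(−kτ) = e^(−0.01878 × 90.0) = 0.1844
R = 1 / (1 − 0.1844) = 1.226
Css,max = 36.9 × 1.226 = 45.24 µg/L
Css,min = Css,max × e^(−kτ) = 45.24 × 0.1844 ≈ 8.34 µg/L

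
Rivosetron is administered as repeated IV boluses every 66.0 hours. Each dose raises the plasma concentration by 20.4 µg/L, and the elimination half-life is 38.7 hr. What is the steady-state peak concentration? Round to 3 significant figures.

k = ln 2 / 38.7 = 0.01791 hr⁻¹
Fraction remaining after one interval: e^(−kτ) = e^(−0.01791 × 66.0) = 0.3066
R = 1 / (1 − 0.3066) = 1.442
Css,max = 20.4 × 1.442 ≈ 29.4 µg/L

29.4 µg/L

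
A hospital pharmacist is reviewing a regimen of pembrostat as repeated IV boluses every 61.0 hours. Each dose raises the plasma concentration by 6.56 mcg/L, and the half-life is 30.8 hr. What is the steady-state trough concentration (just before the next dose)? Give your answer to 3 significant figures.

k = ln 2 / 30.8 = 0.02250 hr⁻¹
Fraction remaining after one interval: e^(−kτ) = e^(−0.02250 × 61.0) = 0.2534
R = 1 / (1 − 0.2534) = 1.339
Css,max = 6.56 × 1.339 = 8.786 mcg/L
Css,min = Css,max × e^(−kτ) = 8.786 × 0.2534 ≈ 2.23 mcg/L

2.23 mcg/L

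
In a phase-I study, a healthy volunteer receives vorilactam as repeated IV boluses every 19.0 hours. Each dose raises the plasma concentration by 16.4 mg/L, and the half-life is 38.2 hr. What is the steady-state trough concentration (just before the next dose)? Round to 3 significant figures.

k = ln 2 / 38.2 = 0.01815 hr⁻¹
Fraction remaining after one interval: e^(−kτ) = e^(−0.01815 × 19.0) = 0.7084
R = 1 / (1 − 0.7084) = 3.429
Css,max = 16.4 × 3.429 = 56.24 mg/L
Css,min = Css,max × e^(−kτ) = 56.24 × 0.7084 ≈ 39.8 mg/L

39.8 mg/L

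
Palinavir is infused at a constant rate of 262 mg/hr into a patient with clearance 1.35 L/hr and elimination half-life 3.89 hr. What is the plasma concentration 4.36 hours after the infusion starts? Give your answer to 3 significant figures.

105 mg/L

Css = rate / CL = 262 / 1.35 = 194.1 mg/L
k = ln 2 / 3.89 = 0.1782 hr⁻¹
C(t) = Css (1 − e^(−kt)) = 194.1 × (1 − e^(−0.7769)) = 194.1 × 0.5402 ≈ 105 mg/L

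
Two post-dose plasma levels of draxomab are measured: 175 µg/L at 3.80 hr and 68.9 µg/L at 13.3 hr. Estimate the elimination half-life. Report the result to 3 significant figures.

k = ln(C₁/C₂) / (t₂ − t₁) = ln(175/68.9) / (13.3 − 3.80)
  = 0.9321 / 9.500 = 0.09812 hr⁻¹
t½ = ln 2 / k = ln 2 / 0.09812 ≈ 7.06 hours

7.06 hours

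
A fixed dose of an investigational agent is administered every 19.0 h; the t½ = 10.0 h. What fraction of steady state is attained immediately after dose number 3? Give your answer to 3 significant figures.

k = ln 2 / 10.0 = 0.06931 h⁻¹
f_n = 1 − e^(−nkτ) = 1 − e^(−3 × 0.06931 × 19.0) = 1 − e^(−3.951) = 1 − 0.01924 ≈ 0.981

0.981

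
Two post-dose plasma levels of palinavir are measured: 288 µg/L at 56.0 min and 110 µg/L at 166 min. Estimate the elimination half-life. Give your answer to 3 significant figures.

79.2 minutes

k = ln(C₁/C₂) / (t₂ − t₁) = ln(288/110) / (166 − 56.0)
  = 0.9625 / 110.0 = 0.008750 min⁻¹
t½ = ln 2 / k = ln 2 / 0.008750 ≈ 79.2 minutes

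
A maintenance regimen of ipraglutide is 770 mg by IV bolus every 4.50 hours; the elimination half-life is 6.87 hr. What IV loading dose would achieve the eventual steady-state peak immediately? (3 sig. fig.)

2110 mg

k = ln 2 / 6.87 = 0.1009 hr⁻¹
Accumulation ratio R = 1 / (1 − e^(−kτ)) = 1 / (1 − e^(−0.1009×4.50)) = 1 / (1 − 0.6351) = 2.740
Loading dose = maintenance dose × R = 770 × 2.740 ≈ 2110 mg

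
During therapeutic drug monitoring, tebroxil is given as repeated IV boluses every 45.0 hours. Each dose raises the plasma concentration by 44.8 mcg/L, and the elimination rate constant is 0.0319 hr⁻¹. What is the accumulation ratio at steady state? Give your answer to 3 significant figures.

Fraction remaining after one interval: e^(−kτ) = e^(−0.03190 × 45.0) = 0.2380
R = 1 / (1 − 0.2380) = 1 / 0.7620 ≈ 1.31

1.31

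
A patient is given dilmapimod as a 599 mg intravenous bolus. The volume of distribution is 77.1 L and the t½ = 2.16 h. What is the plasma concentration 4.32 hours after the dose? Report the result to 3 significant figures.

C₀ = dose / V = 599 / 77.1 = 7.769 µg/mL
k = ln 2 / 2.16 = 0.3209 h⁻¹
C(t) = C₀ e^(−kt) = 7.769 × e^(−0.3209 × 4.32) = 7.769 × e^(−1.386) = 7.769 × 0.2500 ≈ 1.94 µg/mL

1.94 µg/mL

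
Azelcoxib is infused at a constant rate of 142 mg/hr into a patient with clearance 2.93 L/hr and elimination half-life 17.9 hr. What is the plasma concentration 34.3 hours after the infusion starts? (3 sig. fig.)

35.6 µg/mL

Css = rate / CL = 142 / 2.93 = 48.46 µg/mL
k = ln 2 / 17.9 = 0.03872 hr⁻¹
C(t) = Css (1 − e^(−kt)) = 48.46 × (1 − e^(−1.328)) = 48.46 × 0.7350 ≈ 35.6 µg/mL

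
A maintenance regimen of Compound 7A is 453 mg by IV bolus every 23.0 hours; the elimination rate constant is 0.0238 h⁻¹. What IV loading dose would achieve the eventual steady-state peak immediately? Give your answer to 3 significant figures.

Accumulation ratio R = 1 / (1 − e^(−kτ)) = 1 / (1 − e^(−0.02380×23.0)) = 1 / (1 − 0.5785) = 2.372
Loading dose = maintenance dose × R = 453 × 2.372 ≈ 1070 mg

1070 mg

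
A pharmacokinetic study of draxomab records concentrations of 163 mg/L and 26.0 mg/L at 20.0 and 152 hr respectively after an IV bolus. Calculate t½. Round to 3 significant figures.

49.8 hours

k = ln(C₁/C₂) / (t₂ − t₁) = ln(163/26.0) / (152 − 20.0)
  = 1.836 / 132.0 = 0.01391 hr⁻¹
t½ = ln 2 / k = ln 2 / 0.01391 ≈ 49.8 hours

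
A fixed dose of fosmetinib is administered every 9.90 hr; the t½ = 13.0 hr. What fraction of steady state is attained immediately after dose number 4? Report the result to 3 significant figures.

0.879

k = ln 2 / 13.0 = 0.05332 hr⁻¹
f_n = 1 − e^(−nkτ) = 1 − e^(−4 × 0.05332 × 9.90) = 1 − e^(−2.111) = 1 − 0.1211 ≈ 0.879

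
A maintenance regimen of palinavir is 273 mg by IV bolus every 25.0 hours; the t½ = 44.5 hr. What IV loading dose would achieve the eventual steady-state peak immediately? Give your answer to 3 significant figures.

846 mg

k = ln 2 / 44.5 = 0.01558 hr⁻¹
Accumulation ratio R = 1 / (1 − e^(−kτ)) = 1 / (1 − e^(−0.01558×25.0)) = 1 / (1 − 0.6775) = 3.100
Loading dose = maintenance dose × R = 273 × 3.100 ≈ 846 mg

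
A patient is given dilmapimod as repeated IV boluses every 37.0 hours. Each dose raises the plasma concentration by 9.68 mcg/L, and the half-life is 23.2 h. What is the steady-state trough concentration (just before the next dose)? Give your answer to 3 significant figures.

4.79 mcg/L

k = ln 2 / 23.2 = 0.02988 h⁻¹
Fraction remaining after one interval: e^(−kτ) = e^(−0.02988 × 37.0) = 0.3311
R = 1 / (1 − 0.3311) = 1.495
Css,max = 9.68 × 1.495 = 14.47 mcg/L
Css,min = Css,max × e^(−kτ) = 14.47 × 0.3311 ≈ 4.79 mcg/L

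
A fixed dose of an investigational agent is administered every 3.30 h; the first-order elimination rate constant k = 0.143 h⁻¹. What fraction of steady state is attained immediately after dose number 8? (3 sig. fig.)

f_n = 1 − e^(−nkτ) = 1 − e^(−8 × 0.1430 × 3.30) = 1 − e^(−3.775) = 1 − 0.02293 ≈ 0.977

0.977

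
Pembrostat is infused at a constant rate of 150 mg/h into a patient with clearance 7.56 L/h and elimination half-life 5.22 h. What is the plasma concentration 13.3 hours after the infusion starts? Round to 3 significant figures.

Css = rate / CL = 150 / 7.56 = 19.84 mg/L
k = ln 2 / 5.22 = 0.1328 h⁻¹
C(t) = Css (1 − e^(−kt)) = 19.84 × (1 − e^(−1.766)) = 19.84 × 0.8290 ≈ 16.4 mg/L

16.4 mg/L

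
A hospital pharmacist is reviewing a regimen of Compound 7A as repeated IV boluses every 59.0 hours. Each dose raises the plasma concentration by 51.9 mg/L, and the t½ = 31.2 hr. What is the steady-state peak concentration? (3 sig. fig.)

k = ln 2 / 31.2 = 0.02222 hr⁻¹
Fraction remaining after one interval: e^(−kτ) = e^(−0.02222 × 59.0) = 0.2696
R = 1 / (1 − 0.2696) = 1.369
Css,max = 51.9 × 1.369 ≈ 71.1 mg/L

71.1 mg/L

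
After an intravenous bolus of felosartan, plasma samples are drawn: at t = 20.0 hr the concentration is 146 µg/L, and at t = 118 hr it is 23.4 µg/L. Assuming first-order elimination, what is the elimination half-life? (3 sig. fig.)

37.1 hours

k = ln(C₁/C₂) / (t₂ − t₁) = ln(146/23.4) / (118 − 20.0)
  = 1.831 / 98.00 = 0.01868 hr⁻¹
t½ = ln 2 / k = ln 2 / 0.01868 ≈ 37.1 hours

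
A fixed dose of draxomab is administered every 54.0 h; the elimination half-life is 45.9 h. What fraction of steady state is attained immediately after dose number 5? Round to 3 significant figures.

0.983

k = ln 2 / 45.9 = 0.01510 h⁻¹
f_n = 1 − e^(−nkτ) = 1 − e^(−5 × 0.01510 × 54.0) = 1 − e^(−4.077) = 1 − 0.01695 ≈ 0.983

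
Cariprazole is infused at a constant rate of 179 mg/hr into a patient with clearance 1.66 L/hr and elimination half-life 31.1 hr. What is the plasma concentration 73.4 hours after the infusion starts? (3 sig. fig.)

86.8 mg/L

Css = rate / CL = 179 / 1.66 = 107.8 mg/L
k = ln 2 / 31.1 = 0.02229 hr⁻¹
C(t) = Css (1 − e^(−kt)) = 107.8 × (1 − e^(−1.636)) = 107.8 × 0.8052 ≈ 86.8 mg/L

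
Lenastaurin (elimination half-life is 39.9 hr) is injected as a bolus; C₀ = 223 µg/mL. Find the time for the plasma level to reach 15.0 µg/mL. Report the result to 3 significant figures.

k = ln 2 / 39.9 = 0.01737 hr⁻¹
C(t) = C₀ e^(−kt)  ⇒  t = ln(C₀/C) / k
t = ln(223/15.0) / 0.01737 = 2.699 / 0.01737 ≈ 155 hours

155 hours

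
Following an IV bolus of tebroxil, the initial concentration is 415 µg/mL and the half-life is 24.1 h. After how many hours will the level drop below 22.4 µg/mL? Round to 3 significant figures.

101 hours

k = ln 2 / 24.1 = 0.02876 h⁻¹
C(t) = C₀ e^(−kt)  ⇒  t = ln(C₀/C) / k
t = ln(415/22.4) / 0.02876 = 2.919 / 0.02876 ≈ 101 hours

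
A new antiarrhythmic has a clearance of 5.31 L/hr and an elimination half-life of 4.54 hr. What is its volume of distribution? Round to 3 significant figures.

34.8 L

k = ln 2 / t½ = ln 2 / 4.54 = 0.1527 hr⁻¹
V = CL / k = 5.31 / 0.1527 ≈ 34.8 L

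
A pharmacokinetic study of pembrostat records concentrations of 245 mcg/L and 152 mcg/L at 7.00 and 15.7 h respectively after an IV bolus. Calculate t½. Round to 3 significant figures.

12.6 hours

k = ln(C₁/C₂) / (t₂ − t₁) = ln(245/152) / (15.7 − 7.00)
  = 0.4774 / 8.700 = 0.05487 h⁻¹
t½ = ln 2 / k = ln 2 / 0.05487 ≈ 12.6 hours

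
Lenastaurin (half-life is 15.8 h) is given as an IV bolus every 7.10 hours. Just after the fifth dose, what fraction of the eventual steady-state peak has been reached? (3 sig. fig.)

0.789

k = ln 2 / 15.8 = 0.04387 h⁻¹
f_n = 1 − e^(−nkτ) = 1 − e^(−5 × 0.04387 × 7.10) = 1 − e^(−1.557) = 1 − 0.2107 ≈ 0.789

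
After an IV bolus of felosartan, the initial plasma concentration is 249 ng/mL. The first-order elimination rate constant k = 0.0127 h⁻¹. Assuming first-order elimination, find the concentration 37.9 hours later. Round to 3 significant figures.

C(t) = C₀ e^(−kt) = 249 × e^(−0.01270 × 37.9) = 249 × e^(−0.4813) = 249 × 0.6180 ≈ 154 ng/mL

154 ng/mL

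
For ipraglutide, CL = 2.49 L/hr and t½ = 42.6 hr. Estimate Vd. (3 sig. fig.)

k = ln 2 / t½ = ln 2 / 42.6 = 0.01627 hr⁻¹
V = CL / k = 2.49 / 0.01627 ≈ 153 L

153 L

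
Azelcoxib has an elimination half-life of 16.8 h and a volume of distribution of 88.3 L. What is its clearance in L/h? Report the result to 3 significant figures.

k = ln 2 / t½ = ln 2 / 16.8 = 0.04126 h⁻¹
CL = k · V = 0.04126 × 88.3 ≈ 3.64 L/h

3.64 L/h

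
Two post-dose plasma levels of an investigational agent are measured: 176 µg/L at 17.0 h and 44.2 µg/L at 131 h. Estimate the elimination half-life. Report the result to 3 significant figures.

k = ln(C₁/C₂) / (t₂ − t₁) = ln(176/44.2) / (131 − 17.0)
  = 1.382 / 114.0 = 0.01212 h⁻¹
t½ = ln 2 / k = ln 2 / 0.01212 ≈ 57.2 hours

57.2 hours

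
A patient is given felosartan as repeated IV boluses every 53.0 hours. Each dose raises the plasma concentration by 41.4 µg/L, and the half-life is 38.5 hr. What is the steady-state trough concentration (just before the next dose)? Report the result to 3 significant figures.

25.9 µg/L

k = ln 2 / 38.5 = 0.01800 hr⁻¹
Fraction remaining after one interval: e^(−kτ) = e^(−0.01800 × 53.0) = 0.3851
R = 1 / (1 − 0.3851) = 1.626
Css,max = 41.4 × 1.626 = 67.33 µg/L
Css,min = Css,max × e^(−kτ) = 67.33 × 0.3851 ≈ 25.9 µg/L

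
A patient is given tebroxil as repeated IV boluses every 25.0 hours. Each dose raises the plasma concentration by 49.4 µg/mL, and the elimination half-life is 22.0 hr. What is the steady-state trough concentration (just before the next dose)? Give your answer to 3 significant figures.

k = ln 2 / 22.0 = 0.03151 hr⁻¹
Fraction remaining after one interval: e^(−kτ) = e^(−0.03151 × 25.0) = 0.4549
R = 1 / (1 − 0.4549) = 1.835
Css,max = 49.4 × 1.835 = 90.63 µg/mL
Css,min = Css,max × e^(−kτ) = 90.63 × 0.4549 ≈ 41.2 µg/mL

41.2 µg/mL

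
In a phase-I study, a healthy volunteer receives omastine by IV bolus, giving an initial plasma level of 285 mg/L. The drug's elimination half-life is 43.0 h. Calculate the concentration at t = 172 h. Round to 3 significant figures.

17.8 mg/L

k = ln 2 / 43.0 = 0.01612 h⁻¹
172 h is 4.000 half-lives, so C = 285 × (1/2)^4.000 = 285 × 0.06250 ≈ 17.8 mg/L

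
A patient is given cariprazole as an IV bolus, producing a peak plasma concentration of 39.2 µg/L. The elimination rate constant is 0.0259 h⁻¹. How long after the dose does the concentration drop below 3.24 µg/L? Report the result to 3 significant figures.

96.3 hours

C(t) = C₀ e^(−kt)  ⇒  t = ln(C₀/C) / k
t = ln(39.2/3.24) / 0.02590 = 2.493 / 0.02590 ≈ 96.3 hours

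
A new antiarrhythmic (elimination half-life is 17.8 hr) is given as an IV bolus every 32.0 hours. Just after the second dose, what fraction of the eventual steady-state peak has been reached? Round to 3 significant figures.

0.917

k = ln 2 / 17.8 = 0.03894 hr⁻¹
f_n = 1 − e^(−nkτ) = 1 − e^(−2 × 0.03894 × 32.0) = 1 − e^(−2.492) = 1 − 0.08273 ≈ 0.917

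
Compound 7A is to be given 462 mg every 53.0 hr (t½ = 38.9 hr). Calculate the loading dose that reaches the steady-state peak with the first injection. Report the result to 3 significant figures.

756 mg

k = ln 2 / 38.9 = 0.01782 hr⁻¹
Accumulation ratio R = 1 / (1 − e^(−kτ)) = 1 / (1 − e^(−0.01782×53.0)) = 1 / (1 − 0.3889) = 1.636
Loading dose = maintenance dose × R = 462 × 1.636 ≈ 756 mg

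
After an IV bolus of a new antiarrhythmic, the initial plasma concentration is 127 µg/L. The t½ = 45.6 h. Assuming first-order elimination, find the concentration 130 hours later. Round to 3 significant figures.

k = ln 2 / 45.6 = 0.01520 h⁻¹
C(t) = C₀ e^(−kt) = 127 × e^(−0.01520 × 130) = 127 × e^(−1.976) = 127 × 0.1386 ≈ 17.6 µg/L

17.6 µg/L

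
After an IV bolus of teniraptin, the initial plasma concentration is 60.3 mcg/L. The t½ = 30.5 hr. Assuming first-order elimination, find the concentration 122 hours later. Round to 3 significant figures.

3.77 mcg/L

k = ln 2 / 30.5 = 0.02273 hr⁻¹
C(t) = C₀ e^(−kt) = 60.3 × e^(−0.02273 × 122) = 60.3 × e^(−2.773) = 60.3 × 0.06250 ≈ 3.77 mcg/L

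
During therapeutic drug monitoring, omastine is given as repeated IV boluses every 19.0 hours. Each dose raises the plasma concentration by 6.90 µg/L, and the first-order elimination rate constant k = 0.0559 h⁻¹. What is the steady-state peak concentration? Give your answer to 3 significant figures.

10.5 µg/L

Fraction remaining after one interval: e^(−kτ) = e^(−0.05590 × 19.0) = 0.3457
R = 1 / (1 − 0.3457) = 1.528
Css,max = 6.90 × 1.528 ≈ 10.5 µg/L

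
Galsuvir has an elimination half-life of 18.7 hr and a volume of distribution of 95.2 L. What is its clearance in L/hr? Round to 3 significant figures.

k = ln 2 / t½ = ln 2 / 18.7 = 0.03707 hr⁻¹
CL = k · V = 0.03707 × 95.2 ≈ 3.53 L/hr

3.53 L/hr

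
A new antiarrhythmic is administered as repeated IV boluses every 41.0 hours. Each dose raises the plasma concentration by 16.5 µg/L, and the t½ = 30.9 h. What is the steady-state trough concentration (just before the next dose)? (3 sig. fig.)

k = ln 2 / 30.9 = 0.02243 h⁻¹
Fraction remaining after one interval: e^(−kτ) = e^(−0.02243 × 41.0) = 0.3986
R = 1 / (1 − 0.3986) = 1.663
Css,max = 16.5 × 1.663 = 27.44 µg/L
Css,min = Css,max × e^(−kτ) = 27.44 × 0.3986 ≈ 10.9 µg/L

10.9 µg/L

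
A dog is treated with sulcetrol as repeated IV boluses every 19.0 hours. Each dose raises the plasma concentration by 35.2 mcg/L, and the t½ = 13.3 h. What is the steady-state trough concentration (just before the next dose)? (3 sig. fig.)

20.8 mcg/L

k = ln 2 / 13.3 = 0.05212 h⁻¹
Fraction remaining after one interval: e^(−kτ) = e^(−0.05212 × 19.0) = 0.3715
R = 1 / (1 − 0.3715) = 1.591
Css,max = 35.2 × 1.591 = 56.01 mcg/L
Css,min = Css,max × e^(−kτ) = 56.01 × 0.3715 ≈ 20.8 mcg/L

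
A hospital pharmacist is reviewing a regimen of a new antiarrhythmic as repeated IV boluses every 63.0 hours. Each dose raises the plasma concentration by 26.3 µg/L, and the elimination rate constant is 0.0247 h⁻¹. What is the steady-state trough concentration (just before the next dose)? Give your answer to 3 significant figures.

Fraction remaining after one interval: e^(−kτ) = e^(−0.02470 × 63.0) = 0.2110
R = 1 / (1 − 0.2110) = 1.267
Css,max = 26.3 × 1.267 = 33.33 µg/L
Css,min = Css,max × e^(−kτ) = 33.33 × 0.2110 ≈ 7.03 µg/L

7.03 µg/L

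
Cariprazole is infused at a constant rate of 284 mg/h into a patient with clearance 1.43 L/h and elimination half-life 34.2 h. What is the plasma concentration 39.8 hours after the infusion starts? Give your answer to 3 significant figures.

110 mg/L

Css = rate / CL = 284 / 1.43 = 198.6 mg/L
k = ln 2 / 34.2 = 0.02027 h⁻¹
C(t) = Css (1 − e^(−kt)) = 198.6 × (1 − e^(−0.8066)) = 198.6 × 0.5536 ≈ 110 mg/L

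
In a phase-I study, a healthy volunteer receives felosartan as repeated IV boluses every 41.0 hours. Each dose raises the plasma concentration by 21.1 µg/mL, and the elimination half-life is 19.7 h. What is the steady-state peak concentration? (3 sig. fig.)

k = ln 2 / 19.7 = 0.03519 h⁻¹
Fraction remaining after one interval: e^(−kτ) = e^(−0.03519 × 41.0) = 0.2363
R = 1 / (1 − 0.2363) = 1.309
Css,max = 21.1 × 1.309 ≈ 27.6 µg/mL

27.6 µg/mL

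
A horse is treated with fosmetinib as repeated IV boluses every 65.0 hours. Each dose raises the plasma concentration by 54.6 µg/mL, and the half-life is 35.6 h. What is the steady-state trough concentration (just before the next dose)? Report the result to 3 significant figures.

k = ln 2 / 35.6 = 0.01947 h⁻¹
Fraction remaining after one interval: e^(−kτ) = e^(−0.01947 × 65.0) = 0.2821
R = 1 / (1 − 0.2821) = 1.393
Css,max = 54.6 × 1.393 = 76.05 µg/mL
Css,min = Css,max × e^(−kτ) = 76.05 × 0.2821 ≈ 21.5 µg/mL

21.5 µg/mL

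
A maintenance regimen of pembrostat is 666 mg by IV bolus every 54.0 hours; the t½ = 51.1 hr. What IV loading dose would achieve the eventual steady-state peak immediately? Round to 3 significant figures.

k = ln 2 / 51.1 = 0.01356 hr⁻¹
Accumulation ratio R = 1 / (1 − e^(−kτ)) = 1 / (1 − e^(−0.01356×54.0)) = 1 / (1 − 0.4807) = 1.926
Loading dose = maintenance dose × R = 666 × 1.926 ≈ 1280 mg

1280 mg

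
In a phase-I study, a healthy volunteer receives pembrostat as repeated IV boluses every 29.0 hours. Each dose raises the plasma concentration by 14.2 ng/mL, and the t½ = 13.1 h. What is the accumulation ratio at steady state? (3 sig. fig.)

k = ln 2 / 13.1 = 0.05291 h⁻¹
Fraction remaining after one interval: e^(−kτ) = e^(−0.05291 × 29.0) = 0.2156
R = 1 / (1 − 0.2156) = 1 / 0.7844 ≈ 1.27

1.27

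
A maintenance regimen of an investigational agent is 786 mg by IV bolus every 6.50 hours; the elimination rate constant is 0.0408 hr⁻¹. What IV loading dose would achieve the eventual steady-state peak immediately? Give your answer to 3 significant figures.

Accumulation ratio R = 1 / (1 − e^(−kτ)) = 1 / (1 − e^(−0.04080×6.50)) = 1 / (1 − 0.7671) = 4.293
Loading dose = maintenance dose × R = 786 × 4.293 ≈ 3370 mg

3370 mg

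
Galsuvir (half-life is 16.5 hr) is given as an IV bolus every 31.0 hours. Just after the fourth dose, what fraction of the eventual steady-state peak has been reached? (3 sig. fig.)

0.995

k = ln 2 / 16.5 = 0.04201 hr⁻¹
f_n = 1 − e^(−nkτ) = 1 − e^(−4 × 0.04201 × 31.0) = 1 − e^(−5.209) = 1 − 0.005467 ≈ 0.995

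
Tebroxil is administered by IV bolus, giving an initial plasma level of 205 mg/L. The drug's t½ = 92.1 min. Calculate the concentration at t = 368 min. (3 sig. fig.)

12.9 mg/L

k = ln 2 / 92.1 = 0.007526 min⁻¹
C(t) = C₀ e^(−kt) = 205 × e^(−0.007526 × 368) = 205 × e^(−2.770) = 205 × 0.06269 ≈ 12.9 mg/L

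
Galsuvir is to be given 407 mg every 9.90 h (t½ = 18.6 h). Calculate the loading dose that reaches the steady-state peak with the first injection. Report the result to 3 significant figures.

1320 mg

k = ln 2 / 18.6 = 0.03727 h⁻¹
Accumulation ratio R = 1 / (1 − e^(−kτ)) = 1 / (1 − e^(−0.03727×9.90)) = 1 / (1 − 0.6915) = 3.241
Loading dose = maintenance dose × R = 407 × 3.241 ≈ 1320 mg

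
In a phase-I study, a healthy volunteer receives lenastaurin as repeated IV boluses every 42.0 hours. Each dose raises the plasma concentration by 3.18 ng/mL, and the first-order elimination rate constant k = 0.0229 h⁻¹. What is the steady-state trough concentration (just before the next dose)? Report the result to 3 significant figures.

Fraction remaining after one interval: e^(−kτ) = e^(−0.02290 × 42.0) = 0.3822
R = 1 / (1 − 0.3822) = 1.619
Css,max = 3.18 × 1.619 = 5.147 ng/mL
Css,min = Css,max × e^(−kτ) = 5.147 × 0.3822 ≈ 1.97 ng/mL

1.97 ng/mL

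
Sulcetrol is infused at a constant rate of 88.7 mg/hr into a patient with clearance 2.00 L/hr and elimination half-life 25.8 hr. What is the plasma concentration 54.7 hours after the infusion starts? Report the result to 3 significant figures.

Css = rate / CL = 88.7 / 2.00 = 44.35 mg/L
k = ln 2 / 25.8 = 0.02687 hr⁻¹
C(t) = Css (1 − e^(−kt)) = 44.35 × (1 − e^(−1.470)) = 44.35 × 0.7700 ≈ 34.1 mg/L

34.1 mg/L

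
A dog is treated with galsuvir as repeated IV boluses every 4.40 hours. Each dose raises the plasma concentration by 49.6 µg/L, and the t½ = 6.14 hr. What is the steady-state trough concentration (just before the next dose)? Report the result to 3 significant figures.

k = ln 2 / 6.14 = 0.1129 hr⁻¹
Fraction remaining after one interval: e^(−kτ) = e^(−0.1129 × 4.40) = 0.6085
R = 1 / (1 − 0.6085) = 2.554
Css,max = 49.6 × 2.554 = 126.7 µg/L
Css,min = Css,max × e^(−kτ) = 126.7 × 0.6085 ≈ 77.1 µg/L

77.1 µg/L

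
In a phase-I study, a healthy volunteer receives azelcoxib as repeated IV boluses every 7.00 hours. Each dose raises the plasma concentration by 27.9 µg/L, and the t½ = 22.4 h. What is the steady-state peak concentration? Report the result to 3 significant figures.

k = ln 2 / 22.4 = 0.03094 h⁻¹
Fraction remaining after one interval: e^(−kτ) = e^(−0.03094 × 7.00) = 0.8052
R = 1 / (1 − 0.8052) = 5.135
Css,max = 27.9 × 5.135 ≈ 143 µg/L

143 µg/L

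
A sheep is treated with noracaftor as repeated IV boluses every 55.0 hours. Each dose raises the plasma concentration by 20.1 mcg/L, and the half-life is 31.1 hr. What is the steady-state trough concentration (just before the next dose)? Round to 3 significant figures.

8.35 mcg/L

k = ln 2 / 31.1 = 0.02229 hr⁻¹
Fraction remaining after one interval: e^(−kτ) = e^(−0.02229 × 55.0) = 0.2935
R = 1 / (1 − 0.2935) = 1.415
Css,max = 20.1 × 1.415 = 28.45 mcg/L
Css,min = Css,max × e^(−kτ) = 28.45 × 0.2935 ≈ 8.35 mcg/L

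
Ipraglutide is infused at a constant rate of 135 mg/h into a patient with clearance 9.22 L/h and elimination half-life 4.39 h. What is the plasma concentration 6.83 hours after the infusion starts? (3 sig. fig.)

Css = rate / CL = 135 / 9.22 = 14.64 mg/L
k = ln 2 / 4.39 = 0.1579 h⁻¹
C(t) = Css (1 − e^(−kt)) = 14.64 × (1 − e^(−1.078)) = 14.64 × 0.6599 ≈ 9.66 mg/L

9.66 mg/L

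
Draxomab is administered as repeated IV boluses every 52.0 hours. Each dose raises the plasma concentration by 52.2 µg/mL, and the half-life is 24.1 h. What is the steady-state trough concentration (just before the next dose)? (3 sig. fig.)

15.1 µg/mL

k = ln 2 / 24.1 = 0.02876 h⁻¹
Fraction remaining after one interval: e^(−kτ) = e^(−0.02876 × 52.0) = 0.2241
R = 1 / (1 − 0.2241) = 1.289
Css,max = 52.2 × 1.289 = 67.28 µg/mL
Css,min = Css,max × e^(−kτ) = 67.28 × 0.2241 ≈ 15.1 µg/mL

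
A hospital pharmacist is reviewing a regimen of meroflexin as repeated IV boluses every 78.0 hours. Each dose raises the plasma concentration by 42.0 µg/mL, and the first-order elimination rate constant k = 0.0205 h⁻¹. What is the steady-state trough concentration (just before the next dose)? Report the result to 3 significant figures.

10.6 µg/mL

Fraction remaining after one interval: e^(−kτ) = e^(−0.02050 × 78.0) = 0.2021
R = 1 / (1 − 0.2021) = 1.253
Css,max = 42.0 × 1.253 = 52.64 µg/mL
Css,min = Css,max × e^(−kτ) = 52.64 × 0.2021 ≈ 10.6 µg/mL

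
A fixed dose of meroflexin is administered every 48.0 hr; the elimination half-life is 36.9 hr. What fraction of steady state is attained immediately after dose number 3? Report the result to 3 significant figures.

k = ln 2 / 36.9 = 0.01878 hr⁻¹
f_n = 1 − e^(−nkτ) = 1 − e^(−3 × 0.01878 × 48.0) = 1 − e^(−2.705) = 1 − 0.06687 ≈ 0.933

0.933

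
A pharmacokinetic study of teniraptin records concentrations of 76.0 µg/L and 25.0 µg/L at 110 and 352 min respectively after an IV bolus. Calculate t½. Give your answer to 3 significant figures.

k = ln(C₁/C₂) / (t₂ − t₁) = ln(76.0/25.0) / (352 − 110)
  = 1.112 / 242.0 = 0.004594 min⁻¹
t½ = ln 2 / k = ln 2 / 0.004594 ≈ 151 minutes

151 minutes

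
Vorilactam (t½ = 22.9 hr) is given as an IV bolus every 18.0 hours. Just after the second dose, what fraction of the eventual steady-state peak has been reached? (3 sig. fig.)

0.664

k = ln 2 / 22.9 = 0.03027 hr⁻¹
f_n = 1 − e^(−nkτ) = 1 − e^(−2 × 0.03027 × 18.0) = 1 − e^(−1.090) = 1 − 0.3363 ≈ 0.664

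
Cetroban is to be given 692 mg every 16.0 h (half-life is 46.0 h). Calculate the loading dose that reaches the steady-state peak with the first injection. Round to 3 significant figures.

k = ln 2 / 46.0 = 0.01507 h⁻¹
Accumulation ratio R = 1 / (1 − e^(−kτ)) = 1 / (1 − e^(−0.01507×16.0)) = 1 / (1 − 0.7858) = 4.668
Loading dose = maintenance dose × R = 692 × 4.668 ≈ 3230 mg

3230 mg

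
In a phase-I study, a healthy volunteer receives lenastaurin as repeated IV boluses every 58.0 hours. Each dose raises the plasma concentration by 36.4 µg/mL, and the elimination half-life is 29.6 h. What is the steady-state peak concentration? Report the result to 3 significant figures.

49.0 µg/mL

k = ln 2 / 29.6 = 0.02342 h⁻¹
Fraction remaining after one interval: e^(−kτ) = e^(−0.02342 × 58.0) = 0.2571
R = 1 / (1 − 0.2571) = 1.346
Css,max = 36.4 × 1.346 ≈ 49.0 µg/mL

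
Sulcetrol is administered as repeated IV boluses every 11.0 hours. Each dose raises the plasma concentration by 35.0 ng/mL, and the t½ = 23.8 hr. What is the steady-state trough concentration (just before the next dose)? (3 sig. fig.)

k = ln 2 / 23.8 = 0.02912 hr⁻¹
Fraction remaining after one interval: e^(−kτ) = e^(−0.02912 × 11.0) = 0.7259
R = 1 / (1 − 0.7259) = 3.648
Css,max = 35.0 × 3.648 = 127.7 ng/mL
Css,min = Css,max × e^(−kτ) = 127.7 × 0.7259 ≈ 92.7 ng/mL

92.7 ng/mL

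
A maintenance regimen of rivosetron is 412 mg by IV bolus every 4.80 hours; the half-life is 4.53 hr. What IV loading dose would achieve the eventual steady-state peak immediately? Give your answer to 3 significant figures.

792 mg

k = ln 2 / 4.53 = 0.1530 hr⁻¹
Accumulation ratio R = 1 / (1 − e^(−kτ)) = 1 / (1 − e^(−0.1530×4.80)) = 1 / (1 − 0.4798) = 1.922
Loading dose = maintenance dose × R = 412 × 1.922 ≈ 792 mg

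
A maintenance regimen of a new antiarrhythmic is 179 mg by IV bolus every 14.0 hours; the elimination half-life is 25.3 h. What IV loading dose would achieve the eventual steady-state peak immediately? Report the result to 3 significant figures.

k = ln 2 / 25.3 = 0.02740 h⁻¹
Accumulation ratio R = 1 / (1 − e^(−kτ)) = 1 / (1 − e^(−0.02740×14.0)) = 1 / (1 − 0.6814) = 3.139
Loading dose = maintenance dose × R = 179 × 3.139 ≈ 562 mg

562 mg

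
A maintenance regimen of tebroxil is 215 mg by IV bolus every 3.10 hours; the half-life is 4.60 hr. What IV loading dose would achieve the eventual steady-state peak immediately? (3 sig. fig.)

k = ln 2 / 4.60 = 0.1507 hr⁻¹
Accumulation ratio R = 1 / (1 − e^(−kτ)) = 1 / (1 − e^(−0.1507×3.10)) = 1 / (1 − 0.6268) = 2.680
Loading dose = maintenance dose × R = 215 × 2.680 ≈ 576 mg

576 mg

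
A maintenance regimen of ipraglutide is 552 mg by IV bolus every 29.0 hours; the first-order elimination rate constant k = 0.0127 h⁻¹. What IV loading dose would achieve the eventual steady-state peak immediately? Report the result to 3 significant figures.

Accumulation ratio R = 1 / (1 − e^(−kτ)) = 1 / (1 − e^(−0.01270×29.0)) = 1 / (1 − 0.6919) = 3.246
Loading dose = maintenance dose × R = 552 × 3.246 ≈ 1790 mg

1790 mg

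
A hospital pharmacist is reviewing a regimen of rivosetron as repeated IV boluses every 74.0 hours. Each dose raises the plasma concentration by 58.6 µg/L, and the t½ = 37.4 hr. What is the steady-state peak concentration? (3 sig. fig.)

k = ln 2 / 37.4 = 0.01853 hr⁻¹
Fraction remaining after one interval: e^(−kτ) = e^(−0.01853 × 74.0) = 0.2537
R = 1 / (1 − 0.2537) = 1.340
Css,max = 58.6 × 1.340 ≈ 78.5 µg/L

78.5 µg/L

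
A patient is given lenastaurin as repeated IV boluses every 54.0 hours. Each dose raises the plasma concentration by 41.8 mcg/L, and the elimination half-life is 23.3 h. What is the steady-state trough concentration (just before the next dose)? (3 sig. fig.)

k = ln 2 / 23.3 = 0.02975 h⁻¹
Fraction remaining after one interval: e^(−kτ) = e^(−0.02975 × 54.0) = 0.2006
R = 1 / (1 − 0.2006) = 1.251
Css,max = 41.8 × 1.251 = 52.29 mcg/L
Css,min = Css,max × e^(−kτ) = 52.29 × 0.2006 ≈ 10.5 mcg/L

10.5 mcg/L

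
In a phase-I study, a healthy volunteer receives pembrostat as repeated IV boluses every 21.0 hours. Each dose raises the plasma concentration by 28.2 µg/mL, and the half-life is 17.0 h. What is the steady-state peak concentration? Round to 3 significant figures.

k = ln 2 / 17.0 = 0.04077 h⁻¹
Fraction remaining after one interval: e^(−kτ) = e^(−0.04077 × 21.0) = 0.4248
R = 1 / (1 − 0.4248) = 1.738
Css,max = 28.2 × 1.738 ≈ 49.0 µg/mL

49.0 µg/mL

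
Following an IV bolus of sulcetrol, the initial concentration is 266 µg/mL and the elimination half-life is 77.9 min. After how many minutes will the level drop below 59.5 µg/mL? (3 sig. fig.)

k = ln 2 / 77.9 = 0.008898 min⁻¹
C(t) = C₀ e^(−kt)  ⇒  t = ln(C₀/C) / k
t = ln(266/59.5) / 0.008898 = 1.498 / 0.008898 ≈ 168 minutes

168 minutes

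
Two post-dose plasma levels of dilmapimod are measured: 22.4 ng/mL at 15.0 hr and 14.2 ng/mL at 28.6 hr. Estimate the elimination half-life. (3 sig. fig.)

k = ln(C₁/C₂) / (t₂ − t₁) = ln(22.4/14.2) / (28.6 − 15.0)
  = 0.4558 / 13.60 = 0.03352 hr⁻¹
t½ = ln 2 / k = ln 2 / 0.03352 ≈ 20.7 hours

20.7 hours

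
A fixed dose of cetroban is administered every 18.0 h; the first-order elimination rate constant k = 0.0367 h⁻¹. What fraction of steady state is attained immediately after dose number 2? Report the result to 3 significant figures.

f_n = 1 − e^(−nkτ) = 1 − e^(−2 × 0.03670 × 18.0) = 1 − e^(−1.321) = 1 − 0.2668 ≈ 0.733

0.733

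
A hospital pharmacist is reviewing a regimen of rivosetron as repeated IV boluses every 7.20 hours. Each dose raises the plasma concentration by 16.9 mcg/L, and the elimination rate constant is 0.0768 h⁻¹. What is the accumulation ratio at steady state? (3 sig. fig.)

2.35

Fraction remaining after one interval: e^(−kτ) = e^(−0.07680 × 7.20) = 0.5752
R = 1 / (1 − 0.5752) = 1 / 0.4248 ≈ 2.35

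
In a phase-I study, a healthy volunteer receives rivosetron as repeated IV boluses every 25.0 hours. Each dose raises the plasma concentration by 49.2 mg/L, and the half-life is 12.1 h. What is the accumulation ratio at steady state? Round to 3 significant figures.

1.31

k = ln 2 / 12.1 = 0.05728 h⁻¹
Fraction remaining after one interval: e^(−kτ) = e^(−0.05728 × 25.0) = 0.2388
R = 1 / (1 − 0.2388) = 1 / 0.7612 ≈ 1.31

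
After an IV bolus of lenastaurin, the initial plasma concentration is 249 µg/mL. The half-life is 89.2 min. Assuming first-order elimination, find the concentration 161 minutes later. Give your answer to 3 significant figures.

71.3 µg/mL

k = ln 2 / 89.2 = 0.007771 min⁻¹
161 min is 1.805 half-lives, so C = 249 × (1/2)^1.805 = 249 × 0.2862 ≈ 71.3 µg/mL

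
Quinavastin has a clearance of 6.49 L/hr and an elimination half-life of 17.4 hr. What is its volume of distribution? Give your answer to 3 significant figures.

163 L

k = ln 2 / t½ = ln 2 / 17.4 = 0.03984 hr⁻¹
V = CL / k = 6.49 / 0.03984 ≈ 163 L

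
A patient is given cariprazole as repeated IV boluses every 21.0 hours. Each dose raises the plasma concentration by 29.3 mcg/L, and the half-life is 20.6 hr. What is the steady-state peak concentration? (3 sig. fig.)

k = ln 2 / 20.6 = 0.03365 hr⁻¹
Fraction remaining after one interval: e^(−kτ) = e^(−0.03365 × 21.0) = 0.4933
R = 1 / (1 − 0.4933) = 1.974
Css,max = 29.3 × 1.974 ≈ 57.8 mcg/L

57.8 mcg/L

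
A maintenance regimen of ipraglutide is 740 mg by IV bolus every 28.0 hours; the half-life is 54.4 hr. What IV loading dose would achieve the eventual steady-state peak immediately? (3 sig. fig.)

2470 mg

k = ln 2 / 54.4 = 0.01274 hr⁻¹
Accumulation ratio R = 1 / (1 − e^(−kτ)) = 1 / (1 − e^(−0.01274×28.0)) = 1 / (1 − 0.6999) = 3.333
Loading dose = maintenance dose × R = 740 × 3.333 ≈ 2470 mg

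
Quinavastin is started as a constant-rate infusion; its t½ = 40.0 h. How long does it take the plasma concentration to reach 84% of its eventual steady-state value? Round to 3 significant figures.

k = ln 2 / 40.0 = 0.01733 h⁻¹
f = 1 − e^(−kt)  ⇒  t = −ln(1 − f) / k
t = −ln(1 − 0.84) / 0.01733 = 1.833 / 0.01733 ≈ 106 hours

106 hours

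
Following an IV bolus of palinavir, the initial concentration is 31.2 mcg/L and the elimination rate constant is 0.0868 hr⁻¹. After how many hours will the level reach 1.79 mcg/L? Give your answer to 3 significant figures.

C(t) = C₀ e^(−kt)  ⇒  t = ln(C₀/C) / k
t = ln(31.2/1.79) / 0.08680 = 2.858 / 0.08680 ≈ 32.9 hours

32.9 hours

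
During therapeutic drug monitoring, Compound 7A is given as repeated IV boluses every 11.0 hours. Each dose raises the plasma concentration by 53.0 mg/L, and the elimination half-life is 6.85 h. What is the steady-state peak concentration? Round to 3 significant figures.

k = ln 2 / 6.85 = 0.1012 h⁻¹
Fraction remaining after one interval: e^(−kτ) = e^(−0.1012 × 11.0) = 0.3285
R = 1 / (1 − 0.3285) = 1.489
Css,max = 53.0 × 1.489 ≈ 78.9 mg/L

78.9 mg/L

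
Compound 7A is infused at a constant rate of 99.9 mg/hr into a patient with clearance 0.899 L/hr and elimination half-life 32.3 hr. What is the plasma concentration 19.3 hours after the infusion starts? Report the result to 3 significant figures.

37.7 µg/mL

Css = rate / CL = 99.9 / 0.899 = 111.1 µg/mL
k = ln 2 / 32.3 = 0.02146 hr⁻¹
C(t) = Css (1 − e^(−kt)) = 111.1 × (1 − e^(−0.4142)) = 111.1 × 0.3391 ≈ 37.7 µg/mL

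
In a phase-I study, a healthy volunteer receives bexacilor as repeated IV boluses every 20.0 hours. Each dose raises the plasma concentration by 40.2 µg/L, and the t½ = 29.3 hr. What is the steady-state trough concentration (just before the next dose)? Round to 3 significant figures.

66.4 µg/L

k = ln 2 / 29.3 = 0.02366 hr⁻¹
Fraction remaining after one interval: e^(−kτ) = e^(−0.02366 × 20.0) = 0.6230
R = 1 / (1 − 0.6230) = 2.653
Css,max = 40.2 × 2.653 = 106.6 µg/L
Css,min = Css,max × e^(−kτ) = 106.6 × 0.6230 ≈ 66.4 µg/L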